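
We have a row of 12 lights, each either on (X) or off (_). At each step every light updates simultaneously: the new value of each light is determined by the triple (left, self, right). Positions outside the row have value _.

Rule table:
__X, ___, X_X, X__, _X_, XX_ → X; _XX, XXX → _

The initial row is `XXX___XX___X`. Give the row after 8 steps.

__XX_______X

step 1: __XXXX_XXXXX
step 2: XX___XX____X
step 3: _XXXX_XXXXXX
step 4: X___XX_____X
step 5: XXXX_XXXXXXX
step 6: ___XX______X
step 7: XXX_XXXXXXXX
step 8: __XX_______X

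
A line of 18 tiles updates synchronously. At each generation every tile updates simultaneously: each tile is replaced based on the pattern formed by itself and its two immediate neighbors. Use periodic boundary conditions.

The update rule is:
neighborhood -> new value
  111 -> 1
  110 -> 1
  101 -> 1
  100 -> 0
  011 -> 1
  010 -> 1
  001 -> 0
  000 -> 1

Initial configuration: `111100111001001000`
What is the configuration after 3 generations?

generation 1: 111100111001001010
generation 2: 111100111001001111
generation 3: 111100111001001111

111100111001001111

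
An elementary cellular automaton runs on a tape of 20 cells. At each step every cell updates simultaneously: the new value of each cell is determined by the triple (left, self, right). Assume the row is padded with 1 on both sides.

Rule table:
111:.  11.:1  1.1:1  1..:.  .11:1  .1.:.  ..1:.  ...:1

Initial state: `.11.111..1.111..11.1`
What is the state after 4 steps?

111111.1.111.1..1..1

11111.1...11.1..1111
....11..1.111...1...
.11.11...11.1.1...1.
111111.1.111.1..1..1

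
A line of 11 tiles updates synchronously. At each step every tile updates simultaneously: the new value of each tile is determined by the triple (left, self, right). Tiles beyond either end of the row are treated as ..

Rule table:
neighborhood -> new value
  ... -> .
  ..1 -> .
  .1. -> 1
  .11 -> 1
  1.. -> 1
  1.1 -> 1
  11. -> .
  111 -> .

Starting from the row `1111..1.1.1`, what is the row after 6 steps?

11....1.111

1...1.11111
11..111....
1.1.1..1...
111111.11..
1.....11.1.
11....1.111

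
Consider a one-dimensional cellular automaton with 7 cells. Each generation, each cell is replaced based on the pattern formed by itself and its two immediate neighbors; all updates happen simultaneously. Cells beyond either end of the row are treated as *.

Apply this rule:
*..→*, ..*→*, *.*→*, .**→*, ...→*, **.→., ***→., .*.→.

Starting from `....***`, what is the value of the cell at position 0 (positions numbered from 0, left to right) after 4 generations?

.

generation 1: *****..
generation 2: .....**
generation 3: ******.
generation 4: ......*
position 0 holds .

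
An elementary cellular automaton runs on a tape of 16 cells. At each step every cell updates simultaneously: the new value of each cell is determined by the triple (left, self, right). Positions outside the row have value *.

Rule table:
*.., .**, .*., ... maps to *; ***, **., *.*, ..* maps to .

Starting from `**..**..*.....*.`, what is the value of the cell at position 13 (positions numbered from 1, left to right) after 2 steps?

step 1: ..*.*.*.*****.*.
step 2: *.*.*.*.*.....*.
position 13 holds .

.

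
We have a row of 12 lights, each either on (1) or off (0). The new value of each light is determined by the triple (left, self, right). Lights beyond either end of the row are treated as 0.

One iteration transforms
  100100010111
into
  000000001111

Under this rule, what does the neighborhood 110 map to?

At position 11 the neighborhood is 110; the next row has 1 there.

1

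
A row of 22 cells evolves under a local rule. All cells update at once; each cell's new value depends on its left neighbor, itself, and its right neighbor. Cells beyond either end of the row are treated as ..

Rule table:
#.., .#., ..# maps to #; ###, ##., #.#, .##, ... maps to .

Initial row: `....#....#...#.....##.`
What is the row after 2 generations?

...###..###.###...#..#
..#...##.......#.#####

..#...##.......#.#####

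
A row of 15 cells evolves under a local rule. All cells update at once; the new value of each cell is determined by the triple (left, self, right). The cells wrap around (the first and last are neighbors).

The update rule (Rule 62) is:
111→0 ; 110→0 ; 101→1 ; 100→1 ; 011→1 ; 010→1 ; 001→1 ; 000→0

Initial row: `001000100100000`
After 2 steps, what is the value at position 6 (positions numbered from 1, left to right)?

011101111110000
110011000001000
position 6 holds 1

1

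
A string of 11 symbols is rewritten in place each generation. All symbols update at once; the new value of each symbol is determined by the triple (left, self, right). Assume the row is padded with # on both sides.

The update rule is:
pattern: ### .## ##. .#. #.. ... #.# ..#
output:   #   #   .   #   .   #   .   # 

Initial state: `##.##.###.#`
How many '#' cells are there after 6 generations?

7

#..#..##..#
..##.##..##
.##..#..###
.#..##.####
.#.##..####
.#.#..#####
count of #: 7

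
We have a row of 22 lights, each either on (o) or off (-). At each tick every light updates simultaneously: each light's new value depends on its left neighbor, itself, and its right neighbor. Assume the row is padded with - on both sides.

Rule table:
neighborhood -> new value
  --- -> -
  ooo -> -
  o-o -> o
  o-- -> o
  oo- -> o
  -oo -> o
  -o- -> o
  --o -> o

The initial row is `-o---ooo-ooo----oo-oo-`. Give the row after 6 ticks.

o----------ooooooo-ooo

tick 1: ooo-oo-ooo-oo--ooooooo
tick 2: o-oooooo-ooooooo-----o
tick 3: ooo----ooo-----oo---oo
tick 4: o-oo--oo-oo---oooo-ooo
tick 5: oooooooooooo-oo--ooo-o
tick 6: o----------ooooooo-ooo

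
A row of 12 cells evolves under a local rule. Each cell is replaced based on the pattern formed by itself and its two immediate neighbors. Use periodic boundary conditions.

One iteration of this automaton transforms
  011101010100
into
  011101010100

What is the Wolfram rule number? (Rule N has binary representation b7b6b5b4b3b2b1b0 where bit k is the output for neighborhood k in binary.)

204

position 2: 111 → 1  (bit 7 = 1)
position 3: 110 → 1  (bit 6 = 1)
position 4: 101 → 0  (bit 5 = 0)
position 10: 100 → 0  (bit 4 = 0)
position 1: 011 → 1  (bit 3 = 1)
position 5: 010 → 1  (bit 2 = 1)
position 0: 001 → 0  (bit 1 = 0)
position 11: 000 → 0  (bit 0 = 0)
bits b7..b0 = 11001100 = 204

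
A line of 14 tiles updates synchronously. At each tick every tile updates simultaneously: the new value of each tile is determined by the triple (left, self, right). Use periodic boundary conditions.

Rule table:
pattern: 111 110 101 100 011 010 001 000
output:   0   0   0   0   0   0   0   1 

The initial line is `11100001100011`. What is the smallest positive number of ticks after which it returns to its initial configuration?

2

tick 1: 00001100001000
tick 2: 11100001100011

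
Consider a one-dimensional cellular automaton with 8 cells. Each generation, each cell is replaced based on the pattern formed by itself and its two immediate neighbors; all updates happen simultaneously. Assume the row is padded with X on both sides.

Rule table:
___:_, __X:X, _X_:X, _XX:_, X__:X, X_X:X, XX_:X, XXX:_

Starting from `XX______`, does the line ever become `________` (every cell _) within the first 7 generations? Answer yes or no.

no

_XX____X
X_XX__X_
XX_XXXXX
_XX_____
X_XX___X
XX_XX_X_
_XX_XXXX
generation 7 is _XX_XXXX, still not uniform _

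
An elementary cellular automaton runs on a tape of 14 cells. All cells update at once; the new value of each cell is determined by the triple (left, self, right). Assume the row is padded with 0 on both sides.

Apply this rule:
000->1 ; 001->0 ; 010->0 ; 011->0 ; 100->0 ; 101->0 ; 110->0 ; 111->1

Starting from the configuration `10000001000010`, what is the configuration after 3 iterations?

iteration 1: 00111100011000
iteration 2: 10011001000011
iteration 3: 00000000011000

00000000011000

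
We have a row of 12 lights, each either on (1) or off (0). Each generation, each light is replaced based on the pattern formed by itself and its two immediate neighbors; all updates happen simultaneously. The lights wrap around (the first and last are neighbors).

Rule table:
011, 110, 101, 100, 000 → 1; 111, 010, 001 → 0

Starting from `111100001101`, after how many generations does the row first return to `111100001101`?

000111101111
110100111001
011010101101
111101011110
100110110011
110111111010
111100001101

7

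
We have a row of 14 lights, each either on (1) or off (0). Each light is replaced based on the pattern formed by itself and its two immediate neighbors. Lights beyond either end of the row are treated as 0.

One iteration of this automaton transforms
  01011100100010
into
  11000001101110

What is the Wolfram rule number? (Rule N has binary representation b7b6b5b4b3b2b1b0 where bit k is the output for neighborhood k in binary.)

7

position 4: 111 → 0  (bit 7 = 0)
position 5: 110 → 0  (bit 6 = 0)
position 2: 101 → 0  (bit 5 = 0)
position 6: 100 → 0  (bit 4 = 0)
position 3: 011 → 0  (bit 3 = 0)
position 1: 010 → 1  (bit 2 = 1)
position 0: 001 → 1  (bit 1 = 1)
position 10: 000 → 1  (bit 0 = 1)
bits b7..b0 = 00000111 = 7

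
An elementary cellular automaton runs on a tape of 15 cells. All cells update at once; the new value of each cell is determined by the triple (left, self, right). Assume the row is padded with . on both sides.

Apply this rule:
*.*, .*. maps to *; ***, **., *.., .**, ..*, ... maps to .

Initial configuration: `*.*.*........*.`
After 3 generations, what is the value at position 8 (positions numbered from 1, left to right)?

generation 1: *****........*.
generation 2: .............*.
generation 3: .............*.
position 8 holds .

.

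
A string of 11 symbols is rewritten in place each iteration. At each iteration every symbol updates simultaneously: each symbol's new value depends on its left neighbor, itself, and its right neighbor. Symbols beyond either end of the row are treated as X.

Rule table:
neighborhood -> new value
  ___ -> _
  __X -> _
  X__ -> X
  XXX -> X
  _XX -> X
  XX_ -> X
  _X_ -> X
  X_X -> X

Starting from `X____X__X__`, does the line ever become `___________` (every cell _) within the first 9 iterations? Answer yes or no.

iteration 1: XX___XX_XX_
iteration 2: XXX__XXXXXX
iteration 3: XXXX_XXXXXX
iteration 4: XXXXXXXXXXX
iteration 5: XXXXXXXXXXX  (fixed point — unchanged through iteration 9)
iteration 9 is XXXXXXXXXXX, still not uniform _

no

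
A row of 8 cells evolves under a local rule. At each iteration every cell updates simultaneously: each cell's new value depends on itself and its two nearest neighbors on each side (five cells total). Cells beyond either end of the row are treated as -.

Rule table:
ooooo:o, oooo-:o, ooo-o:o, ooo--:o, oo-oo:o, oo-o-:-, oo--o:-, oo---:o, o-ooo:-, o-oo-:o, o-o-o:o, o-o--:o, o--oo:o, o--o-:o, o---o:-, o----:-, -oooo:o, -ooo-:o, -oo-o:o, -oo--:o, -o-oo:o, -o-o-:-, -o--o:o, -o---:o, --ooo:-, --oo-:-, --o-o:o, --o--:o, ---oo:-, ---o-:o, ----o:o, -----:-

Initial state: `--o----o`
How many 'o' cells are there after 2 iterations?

6

oooo-ooo
-oooo-oo
count of o: 6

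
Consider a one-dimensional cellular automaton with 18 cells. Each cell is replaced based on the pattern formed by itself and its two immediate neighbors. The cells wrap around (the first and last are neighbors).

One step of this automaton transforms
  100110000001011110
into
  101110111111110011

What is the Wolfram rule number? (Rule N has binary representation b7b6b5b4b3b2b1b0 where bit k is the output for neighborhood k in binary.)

111

position 14: 111 → 0  (bit 7 = 0)
position 4: 110 → 1  (bit 6 = 1)
position 12: 101 → 1  (bit 5 = 1)
position 1: 100 → 0  (bit 4 = 0)
position 3: 011 → 1  (bit 3 = 1)
position 0: 010 → 1  (bit 2 = 1)
position 2: 001 → 1  (bit 1 = 1)
position 6: 000 → 1  (bit 0 = 1)
bits b7..b0 = 01101111 = 111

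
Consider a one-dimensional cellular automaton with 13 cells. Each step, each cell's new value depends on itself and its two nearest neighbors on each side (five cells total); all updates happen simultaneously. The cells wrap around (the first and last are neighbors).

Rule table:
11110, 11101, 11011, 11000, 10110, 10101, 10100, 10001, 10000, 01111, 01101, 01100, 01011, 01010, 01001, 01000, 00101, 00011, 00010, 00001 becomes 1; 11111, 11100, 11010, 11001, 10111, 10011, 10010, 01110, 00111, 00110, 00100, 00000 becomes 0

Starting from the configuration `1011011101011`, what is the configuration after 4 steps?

0000011111101

step 1: 1111100101100
step 2: 0101000111100
step 3: 1111111011011
step 4: 0000011111101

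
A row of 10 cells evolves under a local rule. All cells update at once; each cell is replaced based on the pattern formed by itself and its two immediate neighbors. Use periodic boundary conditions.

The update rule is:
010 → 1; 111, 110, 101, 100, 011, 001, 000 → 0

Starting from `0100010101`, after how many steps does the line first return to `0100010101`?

0100010101

1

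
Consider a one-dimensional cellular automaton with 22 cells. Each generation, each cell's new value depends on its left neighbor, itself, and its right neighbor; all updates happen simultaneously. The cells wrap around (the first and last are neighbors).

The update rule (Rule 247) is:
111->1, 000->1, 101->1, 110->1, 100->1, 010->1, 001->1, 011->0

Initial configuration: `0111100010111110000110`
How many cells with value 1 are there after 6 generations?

19

1011111111011111111011
1101111111101111111101
1110111111110111111110
0111011111111011111111
1011101111111101111111
1101110111111110111111
count of 1: 19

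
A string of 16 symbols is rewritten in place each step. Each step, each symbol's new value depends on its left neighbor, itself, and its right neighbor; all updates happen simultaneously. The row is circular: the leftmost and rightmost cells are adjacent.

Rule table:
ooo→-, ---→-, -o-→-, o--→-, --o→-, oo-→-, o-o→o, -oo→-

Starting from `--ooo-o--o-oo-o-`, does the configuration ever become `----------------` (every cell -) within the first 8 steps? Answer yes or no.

yes

step 1: -----o----o--o--
step 2: ----------------
all cells are - at step 2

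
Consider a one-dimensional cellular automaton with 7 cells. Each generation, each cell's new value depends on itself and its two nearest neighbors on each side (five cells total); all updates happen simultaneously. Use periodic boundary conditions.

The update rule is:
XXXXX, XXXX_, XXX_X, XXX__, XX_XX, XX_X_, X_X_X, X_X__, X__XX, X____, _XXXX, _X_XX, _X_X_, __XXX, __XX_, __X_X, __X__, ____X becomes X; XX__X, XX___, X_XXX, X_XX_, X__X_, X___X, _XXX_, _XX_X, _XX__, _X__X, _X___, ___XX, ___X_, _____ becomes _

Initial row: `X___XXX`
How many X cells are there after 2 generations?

4

generation 1: X___XXX  (fixed point — unchanged through generation 2)
count of X: 4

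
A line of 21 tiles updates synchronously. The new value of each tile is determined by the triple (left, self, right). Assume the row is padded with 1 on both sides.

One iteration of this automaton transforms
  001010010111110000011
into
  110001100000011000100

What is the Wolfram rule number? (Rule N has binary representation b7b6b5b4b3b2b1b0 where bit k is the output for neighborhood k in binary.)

position 10: 111 → 0  (bit 7 = 0)
position 13: 110 → 1  (bit 6 = 1)
position 3: 101 → 0  (bit 5 = 0)
position 0: 100 → 1  (bit 4 = 1)
position 9: 011 → 0  (bit 3 = 0)
position 2: 010 → 0  (bit 2 = 0)
position 1: 001 → 1  (bit 1 = 1)
position 15: 000 → 0  (bit 0 = 0)
bits b7..b0 = 01010010 = 82

82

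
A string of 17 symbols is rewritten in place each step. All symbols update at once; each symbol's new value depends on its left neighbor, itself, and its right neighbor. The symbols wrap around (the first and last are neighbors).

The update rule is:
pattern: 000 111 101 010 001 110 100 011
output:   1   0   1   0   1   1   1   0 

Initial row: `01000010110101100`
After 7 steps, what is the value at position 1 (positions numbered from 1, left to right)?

10111101011010111
11000110101101000
01111011010110111
10001101101011001
11110110110101110
00011011011010011
11101101101101101
position 1 holds 1

1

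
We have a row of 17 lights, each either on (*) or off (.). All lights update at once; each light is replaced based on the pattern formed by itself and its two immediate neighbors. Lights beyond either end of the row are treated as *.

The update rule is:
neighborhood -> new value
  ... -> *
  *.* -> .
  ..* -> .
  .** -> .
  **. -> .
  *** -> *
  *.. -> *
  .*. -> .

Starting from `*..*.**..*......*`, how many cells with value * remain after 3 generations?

6

generation 1: .*.....*..*****..
generation 2: ..****..*..***.*.
generation 3: *..**.*..*..*....
count of *: 6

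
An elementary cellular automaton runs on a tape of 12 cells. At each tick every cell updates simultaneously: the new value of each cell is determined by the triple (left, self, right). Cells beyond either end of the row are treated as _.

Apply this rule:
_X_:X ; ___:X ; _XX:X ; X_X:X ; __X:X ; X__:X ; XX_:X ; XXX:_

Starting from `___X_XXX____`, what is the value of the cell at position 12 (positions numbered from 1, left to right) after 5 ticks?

tick 1: XXXXXX_XXXXX
tick 2: X____XXX___X
tick 3: XXXXXX_XXXXX  (repeats tick 1; period 2)
tick 5: XXXXXX_XXXXX
position 12 holds X

X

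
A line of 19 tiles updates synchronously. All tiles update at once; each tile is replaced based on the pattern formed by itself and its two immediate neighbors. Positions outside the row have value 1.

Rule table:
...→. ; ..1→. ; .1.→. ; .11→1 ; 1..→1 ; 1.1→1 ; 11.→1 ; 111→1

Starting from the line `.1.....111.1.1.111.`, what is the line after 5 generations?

11111.1111111111111

generation 1: 1.1....1111.1.11111
generation 2: 11.1...11111.111111
generation 3: 111.1..111111111111
generation 4: 1111.1.111111111111
generation 5: 11111.1111111111111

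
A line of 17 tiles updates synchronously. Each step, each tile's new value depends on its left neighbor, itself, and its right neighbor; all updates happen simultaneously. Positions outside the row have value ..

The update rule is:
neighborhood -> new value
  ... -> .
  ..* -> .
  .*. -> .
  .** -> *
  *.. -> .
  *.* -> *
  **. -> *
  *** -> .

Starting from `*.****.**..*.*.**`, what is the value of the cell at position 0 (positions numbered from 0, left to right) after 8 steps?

.**..****...*.***
.**..*..*....**.*
.**..........***.
.**..........*.*.
.**...........*..
.**..............
.**..............  (fixed point — unchanged through step 8)
position 0 holds .

.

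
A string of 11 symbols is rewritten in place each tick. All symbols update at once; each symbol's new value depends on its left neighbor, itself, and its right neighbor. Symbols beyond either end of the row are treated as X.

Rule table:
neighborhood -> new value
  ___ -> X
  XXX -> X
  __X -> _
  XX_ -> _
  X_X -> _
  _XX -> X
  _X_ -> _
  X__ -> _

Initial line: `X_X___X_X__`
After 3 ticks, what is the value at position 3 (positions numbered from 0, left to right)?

_

____X______
_XX___XXXX_
_X__X_XXX__
position 3 holds _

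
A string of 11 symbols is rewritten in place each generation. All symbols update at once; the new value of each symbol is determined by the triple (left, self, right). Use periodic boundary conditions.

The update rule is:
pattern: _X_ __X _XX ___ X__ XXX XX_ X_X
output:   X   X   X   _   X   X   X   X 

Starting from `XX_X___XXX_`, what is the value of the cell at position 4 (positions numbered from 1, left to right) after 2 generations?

generation 1: XXXXX_XXXXX
generation 2: XXXXXXXXXXX
position 4 holds X

X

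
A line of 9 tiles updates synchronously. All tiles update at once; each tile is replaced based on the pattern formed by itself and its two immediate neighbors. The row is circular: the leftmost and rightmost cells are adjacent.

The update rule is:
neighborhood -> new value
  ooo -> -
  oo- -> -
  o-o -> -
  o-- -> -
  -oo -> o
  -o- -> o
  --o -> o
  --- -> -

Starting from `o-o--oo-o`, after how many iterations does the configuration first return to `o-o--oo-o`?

--o-oo--o
-oo-o--oo
-o--o-oo-
oo-oo-o--
o--o--o-o
--oo-oo-o
-oo--o--o
-o--oo-oo
-o-oo--o-
oo-o--oo-
o--o-oo--
o-oo-o--o
--o--o-oo
-oo-oo-o-
oo--o--o-
o--oo-oo-
o-oo--o--
o-o--oo-o

18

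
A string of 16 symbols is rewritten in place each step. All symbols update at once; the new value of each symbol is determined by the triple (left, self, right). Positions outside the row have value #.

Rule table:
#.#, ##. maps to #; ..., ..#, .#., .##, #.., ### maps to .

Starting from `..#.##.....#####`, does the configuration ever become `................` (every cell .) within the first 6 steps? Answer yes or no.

...#.#..........
....#...........
................
all cells are . at step 3

yes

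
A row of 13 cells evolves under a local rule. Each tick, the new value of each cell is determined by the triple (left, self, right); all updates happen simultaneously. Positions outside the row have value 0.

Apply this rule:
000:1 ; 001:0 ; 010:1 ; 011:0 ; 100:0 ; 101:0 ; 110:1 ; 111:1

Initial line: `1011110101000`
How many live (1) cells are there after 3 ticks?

6

1001110101011
1000110101001
1010010101001
count of 1: 6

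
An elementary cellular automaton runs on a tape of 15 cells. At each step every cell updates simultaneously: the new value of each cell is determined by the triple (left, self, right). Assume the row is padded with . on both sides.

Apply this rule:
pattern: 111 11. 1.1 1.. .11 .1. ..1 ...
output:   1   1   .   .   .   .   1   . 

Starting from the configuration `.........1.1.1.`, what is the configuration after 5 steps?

........1......
.......1.......
......1........
.....1.........
....1..........

....1..........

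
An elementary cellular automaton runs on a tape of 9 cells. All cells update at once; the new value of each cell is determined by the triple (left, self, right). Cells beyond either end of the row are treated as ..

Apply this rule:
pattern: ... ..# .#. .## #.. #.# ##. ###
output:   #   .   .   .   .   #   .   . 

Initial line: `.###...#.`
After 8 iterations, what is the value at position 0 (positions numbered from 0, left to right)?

.....#...
####...##
.....#...  (repeats iteration 1; period 2)
iteration 8: ####...##
position 0 holds #

#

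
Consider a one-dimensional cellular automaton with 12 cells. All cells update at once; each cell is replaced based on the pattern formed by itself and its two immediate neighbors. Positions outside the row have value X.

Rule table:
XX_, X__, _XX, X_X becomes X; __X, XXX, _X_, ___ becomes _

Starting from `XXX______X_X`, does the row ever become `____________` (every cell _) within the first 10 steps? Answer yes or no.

__XX______XX
X_XXX_____X_
XXX_XX_____X
__XXXXX____X
X_X___XX___X
XX_X__XXX__X
_XX_X_X_XX_X
XXXX_X_XXXXX
___XX_XX____
X__XXXXXX___
step 10 is X__XXXXXX___, still not uniform _

no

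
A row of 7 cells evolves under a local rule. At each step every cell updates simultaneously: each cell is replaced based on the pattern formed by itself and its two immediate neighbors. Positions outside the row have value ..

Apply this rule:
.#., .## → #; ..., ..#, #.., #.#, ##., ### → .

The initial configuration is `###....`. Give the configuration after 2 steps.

#......
#......

#......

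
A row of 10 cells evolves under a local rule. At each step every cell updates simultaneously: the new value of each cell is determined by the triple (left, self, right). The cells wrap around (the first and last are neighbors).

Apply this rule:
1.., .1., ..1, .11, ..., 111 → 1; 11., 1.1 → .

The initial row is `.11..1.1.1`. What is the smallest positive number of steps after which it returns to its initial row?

step 1: .1.111.1.1
step 2: .1.11..1.1
step 3: .1.1.111.1
step 4: .1.1.11..1
step 5: .1.1.1.111
step 6: .1.1.1.11.
step 7: 11.1.1.1.1
step 8: 1..1.1.1.1
step 9: .111.1.1.1
step 10: .11..1.1.1

10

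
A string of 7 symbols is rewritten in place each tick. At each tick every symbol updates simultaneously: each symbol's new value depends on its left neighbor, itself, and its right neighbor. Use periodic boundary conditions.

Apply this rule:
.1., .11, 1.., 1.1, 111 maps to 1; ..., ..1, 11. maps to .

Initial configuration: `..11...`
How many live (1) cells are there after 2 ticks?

4

..1.1..
..1111.
count of 1: 4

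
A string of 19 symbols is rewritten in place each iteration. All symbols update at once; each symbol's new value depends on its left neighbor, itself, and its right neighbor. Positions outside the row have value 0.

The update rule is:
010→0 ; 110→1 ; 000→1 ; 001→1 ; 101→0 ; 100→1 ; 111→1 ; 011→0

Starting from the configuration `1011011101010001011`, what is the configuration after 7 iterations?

0110011001001111001

0001001100001110001
1110110111110111110
0110010011110011111
1011101101111101111
0001100100111100111
1110111011011111011
0110011001001111001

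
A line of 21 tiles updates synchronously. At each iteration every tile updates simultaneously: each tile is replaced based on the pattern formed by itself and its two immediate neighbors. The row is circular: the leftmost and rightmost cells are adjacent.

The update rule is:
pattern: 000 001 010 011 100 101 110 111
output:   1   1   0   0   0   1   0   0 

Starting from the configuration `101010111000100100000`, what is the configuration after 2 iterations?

101010011100010010000

iteration 1: 010101000011001001111
iteration 2: 101010011100010010000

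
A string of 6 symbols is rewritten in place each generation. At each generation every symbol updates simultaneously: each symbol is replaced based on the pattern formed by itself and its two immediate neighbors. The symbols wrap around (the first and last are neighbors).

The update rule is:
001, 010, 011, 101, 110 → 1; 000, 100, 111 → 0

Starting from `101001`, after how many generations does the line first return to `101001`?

9

generation 1: 111011
generation 2: 001110
generation 3: 011010
generation 4: 111110
generation 5: 100011
generation 6: 100110
generation 7: 101111
generation 8: 111000
generation 9: 101001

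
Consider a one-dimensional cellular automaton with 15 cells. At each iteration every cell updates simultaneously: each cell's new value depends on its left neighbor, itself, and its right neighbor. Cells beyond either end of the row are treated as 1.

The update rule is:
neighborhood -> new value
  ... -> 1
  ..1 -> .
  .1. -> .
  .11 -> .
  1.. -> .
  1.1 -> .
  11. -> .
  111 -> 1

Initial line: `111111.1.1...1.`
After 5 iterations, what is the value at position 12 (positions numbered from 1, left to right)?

1

11111......1...
1111..1111...1.
111....11..1...
11..11.......1.
1......11111...
position 12 holds 1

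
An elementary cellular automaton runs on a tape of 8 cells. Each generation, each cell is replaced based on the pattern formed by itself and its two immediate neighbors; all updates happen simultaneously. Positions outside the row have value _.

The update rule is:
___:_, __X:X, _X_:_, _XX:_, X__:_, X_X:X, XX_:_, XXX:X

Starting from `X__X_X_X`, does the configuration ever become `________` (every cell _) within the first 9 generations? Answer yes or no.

generation 1: __X_X_X_
generation 2: _X_X_X__
generation 3: X_X_X___
generation 4: _X_X____
generation 5: X_X_____
generation 6: _X______
generation 7: X_______
generation 8: ________
all cells are _ at generation 8

yes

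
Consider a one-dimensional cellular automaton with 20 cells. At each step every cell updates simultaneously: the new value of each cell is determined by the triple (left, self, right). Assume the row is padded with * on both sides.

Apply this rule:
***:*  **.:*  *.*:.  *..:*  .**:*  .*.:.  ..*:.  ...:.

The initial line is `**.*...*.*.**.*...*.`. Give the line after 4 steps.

step 1: **..*......**..*....
step 2: ***..*.....***..*...
step 3: ****..*....****..*..
step 4: *****..*...*****..*.

*****..*...*****..*.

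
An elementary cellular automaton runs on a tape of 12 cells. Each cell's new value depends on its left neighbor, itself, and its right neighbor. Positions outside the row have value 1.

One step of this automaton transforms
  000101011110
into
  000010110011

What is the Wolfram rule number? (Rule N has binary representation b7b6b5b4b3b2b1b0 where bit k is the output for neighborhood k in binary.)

104

position 8: 111 → 0  (bit 7 = 0)
position 10: 110 → 1  (bit 6 = 1)
position 4: 101 → 1  (bit 5 = 1)
position 0: 100 → 0  (bit 4 = 0)
position 7: 011 → 1  (bit 3 = 1)
position 3: 010 → 0  (bit 2 = 0)
position 2: 001 → 0  (bit 1 = 0)
position 1: 000 → 0  (bit 0 = 0)
bits b7..b0 = 01101000 = 104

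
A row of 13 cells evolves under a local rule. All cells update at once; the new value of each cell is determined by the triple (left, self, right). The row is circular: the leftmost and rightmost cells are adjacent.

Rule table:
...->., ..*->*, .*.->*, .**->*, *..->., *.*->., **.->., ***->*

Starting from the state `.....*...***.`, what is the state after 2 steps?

...**..***...

....**..***..
...**..***...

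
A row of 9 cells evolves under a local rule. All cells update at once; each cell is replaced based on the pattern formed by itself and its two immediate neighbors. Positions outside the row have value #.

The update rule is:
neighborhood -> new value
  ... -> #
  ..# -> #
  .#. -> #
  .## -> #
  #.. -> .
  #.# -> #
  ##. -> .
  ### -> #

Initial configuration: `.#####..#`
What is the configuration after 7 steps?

#####..##
####..###
###..####
##..#####
#..######
..#######
.########

.########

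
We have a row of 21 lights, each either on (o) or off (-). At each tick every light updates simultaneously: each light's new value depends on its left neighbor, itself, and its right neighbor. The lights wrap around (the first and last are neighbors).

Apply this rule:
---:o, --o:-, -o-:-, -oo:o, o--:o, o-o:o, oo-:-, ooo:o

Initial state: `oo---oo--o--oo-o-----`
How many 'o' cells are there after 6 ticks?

tick 1: o-oo-o-o--o-o-o-oooo-
tick 2: -oo-o-o-o--o-o-oooo-o
tick 3: oo-o-o-o-o--o-oooo-o-
tick 4: o-o-o-o-o-o--oooo-o-o
tick 5: -o-o-o-o-o-o-ooo-o-oo
tick 6: o-o-o-o-o-o-ooo-o-oo-
count of o: 12

12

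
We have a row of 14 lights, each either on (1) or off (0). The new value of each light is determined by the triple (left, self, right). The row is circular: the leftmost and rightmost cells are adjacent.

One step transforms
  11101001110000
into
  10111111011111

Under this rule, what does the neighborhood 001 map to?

At position 6 the neighborhood is 001; the next row has 1 there.

1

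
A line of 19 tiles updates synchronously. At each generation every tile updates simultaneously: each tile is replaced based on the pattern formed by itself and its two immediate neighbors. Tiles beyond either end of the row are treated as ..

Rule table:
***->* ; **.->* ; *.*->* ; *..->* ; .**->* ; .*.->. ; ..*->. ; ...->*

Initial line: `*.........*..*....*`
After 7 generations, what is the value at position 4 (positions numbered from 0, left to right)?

*

.********..*..***..
.*********..*.*****
.**********..******
.***********.******
.******************
.******************  (fixed point — unchanged through generation 7)
position 4 holds *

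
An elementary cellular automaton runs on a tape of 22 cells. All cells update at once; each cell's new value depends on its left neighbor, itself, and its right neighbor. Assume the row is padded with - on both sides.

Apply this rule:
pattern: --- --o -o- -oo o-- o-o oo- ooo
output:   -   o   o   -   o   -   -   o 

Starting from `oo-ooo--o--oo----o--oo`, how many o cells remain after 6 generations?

generation 1: ----o-ooooo--o--oooo--
generation 2: ---oo--ooo-ooooo-oo-o-
generation 3: --o--oo-o---ooo-----oo
generation 4: -oooo---oo-o-o-o---o--
generation 5: o-oo-o-o---o-o-oo-ooo-
generation 6: o----o-oo-oo-o-----o-o
count of o: 9

9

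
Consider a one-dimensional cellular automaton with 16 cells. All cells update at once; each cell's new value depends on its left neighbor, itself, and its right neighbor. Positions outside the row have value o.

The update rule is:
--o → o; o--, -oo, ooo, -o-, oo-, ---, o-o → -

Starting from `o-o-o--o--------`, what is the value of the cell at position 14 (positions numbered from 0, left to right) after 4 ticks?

-

------o--------o
-----o--------o-
----o--------o--
---o--------o--o
position 14 holds -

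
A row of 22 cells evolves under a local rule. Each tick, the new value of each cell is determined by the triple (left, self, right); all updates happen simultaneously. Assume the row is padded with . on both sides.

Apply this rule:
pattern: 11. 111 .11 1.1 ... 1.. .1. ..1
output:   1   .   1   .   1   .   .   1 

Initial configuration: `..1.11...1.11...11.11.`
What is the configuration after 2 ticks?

11..11.11..11.1111.11.
11.111.11.111.1..1.11.

11.111.11.111.1..1.11.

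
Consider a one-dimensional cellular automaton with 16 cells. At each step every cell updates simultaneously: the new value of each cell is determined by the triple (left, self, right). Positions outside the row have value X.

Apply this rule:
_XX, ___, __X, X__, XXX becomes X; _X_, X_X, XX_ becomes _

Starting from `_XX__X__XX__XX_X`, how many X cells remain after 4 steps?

11

_X_XX_XXX_XXX__X
___X__XX__XX_XXX
XXX_XXX_XXX__XXX
XX__XX__XX_XXXXX
count of X: 11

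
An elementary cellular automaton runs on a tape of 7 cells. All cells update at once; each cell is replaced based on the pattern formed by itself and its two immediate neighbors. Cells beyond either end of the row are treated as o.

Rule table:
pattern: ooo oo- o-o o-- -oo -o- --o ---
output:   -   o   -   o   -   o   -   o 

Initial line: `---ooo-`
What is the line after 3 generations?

generation 1: oo---o-
generation 2: -ooo-o-
generation 3: ---o-o-

---o-o-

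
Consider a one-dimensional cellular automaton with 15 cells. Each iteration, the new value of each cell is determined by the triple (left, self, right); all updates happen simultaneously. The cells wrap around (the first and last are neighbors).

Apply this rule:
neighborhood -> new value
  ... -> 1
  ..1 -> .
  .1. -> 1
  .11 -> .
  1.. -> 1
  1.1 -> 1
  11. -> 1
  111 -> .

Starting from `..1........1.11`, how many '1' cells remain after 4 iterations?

6

1.11111111.11.1
11.......11.11.
.1111111..11.11
1......11..11.1
count of 1: 6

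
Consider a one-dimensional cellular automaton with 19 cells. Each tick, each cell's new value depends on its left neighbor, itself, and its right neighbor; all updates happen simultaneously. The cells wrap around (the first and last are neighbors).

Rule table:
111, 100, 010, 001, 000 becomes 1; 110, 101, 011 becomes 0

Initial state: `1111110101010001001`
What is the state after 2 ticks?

1111100101011111110
0111011101001111100

0111011101001111100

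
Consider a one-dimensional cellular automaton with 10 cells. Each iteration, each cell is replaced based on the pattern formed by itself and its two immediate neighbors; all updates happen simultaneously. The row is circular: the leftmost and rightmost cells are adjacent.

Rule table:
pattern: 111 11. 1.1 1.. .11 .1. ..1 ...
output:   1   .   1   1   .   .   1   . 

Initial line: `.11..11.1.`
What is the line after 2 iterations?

.11..11.1.

iteration 1: 1..11..1.1
iteration 2: .11..11.1.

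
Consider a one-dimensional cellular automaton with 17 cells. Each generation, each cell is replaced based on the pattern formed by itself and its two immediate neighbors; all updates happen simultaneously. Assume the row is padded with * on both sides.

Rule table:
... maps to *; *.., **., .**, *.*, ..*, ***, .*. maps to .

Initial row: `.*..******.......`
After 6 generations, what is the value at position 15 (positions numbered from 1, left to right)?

generation 1: ...........*****.
generation 2: .*********.......
generation 3: ...........*****.  (repeats generation 1; period 2)
generation 6: .*********.......
position 15 holds .

.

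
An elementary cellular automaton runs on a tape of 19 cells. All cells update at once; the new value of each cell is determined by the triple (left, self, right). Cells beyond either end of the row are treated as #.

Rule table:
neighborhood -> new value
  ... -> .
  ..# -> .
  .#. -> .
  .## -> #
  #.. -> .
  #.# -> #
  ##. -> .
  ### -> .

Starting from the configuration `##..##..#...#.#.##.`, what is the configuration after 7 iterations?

iteration 1: ....#........#.##.#
iteration 2: ..............##.##
iteration 3: ..............#.##.
iteration 4: ...............##.#
iteration 5: ...............#.##
iteration 6: ................##.
iteration 7: ................#.#

................#.#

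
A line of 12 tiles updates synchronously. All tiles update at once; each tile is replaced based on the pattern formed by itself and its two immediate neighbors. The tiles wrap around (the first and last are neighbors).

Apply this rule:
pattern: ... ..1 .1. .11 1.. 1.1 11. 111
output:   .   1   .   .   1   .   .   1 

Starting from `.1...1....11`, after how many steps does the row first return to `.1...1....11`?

..1.1.1..1..
.1.....11.1.
1.1...1....1
...1.1.1..1.
..1.....11.1
11.1...1....
....1.1.1..1
1..1.....11.
.11.1...1...
1....1.1.1..
.1..1.....11
..11.1...1..
.1....1.1.1.
1.1..1.....1
...11.1...1.
..1....1.1.1
11.1..1.....
....11.1...1
1..1....1.1.
.11.1..1....
1....11.1...
.1..1....1.1
..11.1..1...
.1....11.1..
1.1..1....1.
...11.1..1..
..1....11.1.
.1.1..1....1
....11.1..1.
...1....11.1
1.1.1..1....
.....11.1..1
1...1....11.
.1.1.1..1...
1.....11.1..
.1...1....11

36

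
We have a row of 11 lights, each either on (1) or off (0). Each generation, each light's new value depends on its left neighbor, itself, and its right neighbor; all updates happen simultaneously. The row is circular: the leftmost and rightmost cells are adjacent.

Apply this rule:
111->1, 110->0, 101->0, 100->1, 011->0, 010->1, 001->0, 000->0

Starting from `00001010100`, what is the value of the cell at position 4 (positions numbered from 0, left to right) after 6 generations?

0

00001010110
00001010001
10001011001
01001000100
01101100110
00000010001
position 4 holds 0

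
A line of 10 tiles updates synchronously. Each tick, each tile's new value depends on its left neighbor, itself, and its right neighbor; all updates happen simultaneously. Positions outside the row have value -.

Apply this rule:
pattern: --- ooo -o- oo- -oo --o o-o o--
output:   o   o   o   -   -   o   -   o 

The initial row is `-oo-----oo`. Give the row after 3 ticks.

-o---o----

tick 1: o--ooooo--
tick 2: ooo-ooo-oo
tick 3: -o---o----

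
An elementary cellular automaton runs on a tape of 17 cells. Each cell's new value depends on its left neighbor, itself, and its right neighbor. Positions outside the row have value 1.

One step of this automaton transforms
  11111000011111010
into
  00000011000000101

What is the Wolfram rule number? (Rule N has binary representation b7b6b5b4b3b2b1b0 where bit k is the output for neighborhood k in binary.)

position 0: 111 → 0  (bit 7 = 0)
position 4: 110 → 0  (bit 6 = 0)
position 14: 101 → 1  (bit 5 = 1)
position 5: 100 → 0  (bit 4 = 0)
position 9: 011 → 0  (bit 3 = 0)
position 15: 010 → 0  (bit 2 = 0)
position 8: 001 → 0  (bit 1 = 0)
position 6: 000 → 1  (bit 0 = 1)
bits b7..b0 = 00100001 = 33

33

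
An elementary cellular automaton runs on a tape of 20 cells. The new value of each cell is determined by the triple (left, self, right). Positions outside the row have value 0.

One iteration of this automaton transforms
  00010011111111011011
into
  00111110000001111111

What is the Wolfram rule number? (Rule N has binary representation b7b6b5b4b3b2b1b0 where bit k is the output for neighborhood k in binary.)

126

position 7: 111 → 0  (bit 7 = 0)
position 13: 110 → 1  (bit 6 = 1)
position 14: 101 → 1  (bit 5 = 1)
position 4: 100 → 1  (bit 4 = 1)
position 6: 011 → 1  (bit 3 = 1)
position 3: 010 → 1  (bit 2 = 1)
position 2: 001 → 1  (bit 1 = 1)
position 0: 000 → 0  (bit 0 = 0)
bits b7..b0 = 01111110 = 126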